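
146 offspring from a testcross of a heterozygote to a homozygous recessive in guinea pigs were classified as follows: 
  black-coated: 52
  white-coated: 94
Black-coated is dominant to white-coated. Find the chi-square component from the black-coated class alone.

A testcross of a heterozygote (Aa × aa) gives a 1:1 phenotypic ratio.
Under the 1:1 hypothesis (Σ ratio = 2, N = 146):
  black-coated: 146 × 1/2 = 73
  white-coated: 146 × 1/2 = 73
Contribution of black-coated: (52 − 73)² / 73 = 6.0411

6.041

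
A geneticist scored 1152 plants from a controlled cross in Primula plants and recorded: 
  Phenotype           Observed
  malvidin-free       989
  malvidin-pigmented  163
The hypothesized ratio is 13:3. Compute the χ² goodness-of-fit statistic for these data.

16.006

The 13:3 ratio has 16 parts, so with N = 1152 the expected counts are:
  malvidin-free: 1152 × 13/16 = 936
  malvidin-pigmented: 1152 × 3/16 = 216
χ² = Σ (O − E)² / E
  malvidin-free: (989 − 936)² / 936 = 3.0011
  malvidin-pigmented: (163 − 216)² / 216 = 13.0046
χ² = 3.0011 + 13.0046 = 16.0057 ≈ 16.006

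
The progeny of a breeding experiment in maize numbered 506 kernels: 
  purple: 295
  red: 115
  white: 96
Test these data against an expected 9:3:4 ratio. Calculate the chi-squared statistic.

12.001

Total ratio parts = 16. Expected numbers out of 506:
  purple: 506 × 9/16 = 284.625
  red: 506 × 3/16 = 94.875
  white: 506 × 4/16 = 126.5
χ² = Σ (O − E)² / E
  purple: (295 − 284.625)² / 284.625 = 0.3782
  red: (115 − 94.875)² / 94.875 = 4.2689
  white: (96 − 126.5)² / 126.5 = 7.3538
χ² = 0.3782 + 4.2689 + 7.3538 = 12.0009 ≈ 12.001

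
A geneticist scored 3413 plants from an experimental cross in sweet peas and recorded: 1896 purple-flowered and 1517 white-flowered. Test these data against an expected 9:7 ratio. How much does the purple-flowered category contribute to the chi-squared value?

Total ratio parts = 16. Expected numbers out of 3413:
  purple-flowered: 3413 × 9/16 = 1919.8125
  white-flowered: 3413 × 7/16 = 1493.1875
Contribution of purple-flowered: (1896 − 1919.8125)² / 1919.8125 = 0.2954

0.295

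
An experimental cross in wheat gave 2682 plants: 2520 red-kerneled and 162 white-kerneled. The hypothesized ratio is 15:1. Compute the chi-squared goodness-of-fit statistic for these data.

Under the 15:1 hypothesis (Σ ratio = 16, N = 2682):
  red-kerneled: 2682 × 15/16 = 2514.375
  white-kerneled: 2682 × 1/16 = 167.625
χ² = Σ (O − E)² / E
  red-kerneled: (2520 − 2514.375)² / 2514.375 = 0.0126
  white-kerneled: (162 − 167.625)² / 167.625 = 0.1888
χ² = 0.0126 + 0.1888 = 0.2014 ≈ 0.201

0.201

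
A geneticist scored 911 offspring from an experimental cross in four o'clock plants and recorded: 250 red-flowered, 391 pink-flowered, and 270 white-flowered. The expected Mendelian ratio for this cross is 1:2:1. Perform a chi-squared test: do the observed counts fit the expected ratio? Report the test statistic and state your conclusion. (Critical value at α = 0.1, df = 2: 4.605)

19.145; not consistent

Under the 1:2:1 hypothesis (Σ ratio = 4, N = 911):
  red-flowered: 911 × 1/4 = 227.75
  pink-flowered: 911 × 2/4 = 455.5
  white-flowered: 911 × 1/4 = 227.75
χ² = Σ (O − E)² / E
  red-flowered: (250 − 227.75)² / 227.75 = 2.1737
  pink-flowered: (391 − 455.5)² / 455.5 = 9.1334
  white-flowered: (270 − 227.75)² / 227.75 = 7.8378
χ² = 2.1737 + 9.1334 + 7.8378 = 19.1449 ≈ 19.145
Degrees of freedom = 3 − 1 = 2; critical value at α = 0.1 is 4.605.
Since 19.145 > 4.605, we reject the null hypothesis — the data do not fit the 1:2:1 ratio.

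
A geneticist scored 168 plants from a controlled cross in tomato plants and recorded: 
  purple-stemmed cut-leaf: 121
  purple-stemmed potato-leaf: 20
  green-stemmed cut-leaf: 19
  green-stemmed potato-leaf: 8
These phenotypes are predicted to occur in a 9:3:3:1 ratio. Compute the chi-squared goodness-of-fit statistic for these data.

Total ratio parts = 16. Expected numbers out of 168:
  purple-stemmed cut-leaf: 168 × 9/16 = 94.5
  purple-stemmed potato-leaf: 168 × 3/16 = 31.5
  green-stemmed cut-leaf: 168 × 3/16 = 31.5
  green-stemmed potato-leaf: 168 × 1/16 = 10.5
χ² = Σ (O − E)² / E
  purple-stemmed cut-leaf: (121 − 94.5)² / 94.5 = 7.4312
  purple-stemmed potato-leaf: (20 − 31.5)² / 31.5 = 4.1984
  green-stemmed cut-leaf: (19 − 31.5)² / 31.5 = 4.9603
  green-stemmed potato-leaf: (8 − 10.5)² / 10.5 = 0.5952
χ² = 7.4312 + 4.1984 + 4.9603 + 0.5952 = 17.1851 ≈ 17.185

17.185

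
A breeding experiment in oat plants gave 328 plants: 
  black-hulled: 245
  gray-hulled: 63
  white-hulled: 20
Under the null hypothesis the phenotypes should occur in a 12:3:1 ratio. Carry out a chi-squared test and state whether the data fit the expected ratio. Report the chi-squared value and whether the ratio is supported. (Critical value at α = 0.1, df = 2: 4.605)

The 12:3:1 ratio has 16 parts, so with N = 328 the expected counts are:
  black-hulled: 328 × 12/16 = 246
  gray-hulled: 328 × 3/16 = 61.5
  white-hulled: 328 × 1/16 = 20.5
χ² = Σ (O − E)² / E
  black-hulled: (245 − 246)² / 246 = 0.0041
  gray-hulled: (63 − 61.5)² / 61.5 = 0.0366
  white-hulled: (20 − 20.5)² / 20.5 = 0.0122
χ² = 0.0041 + 0.0366 + 0.0122 = 0.0529 ≈ 0.053
Degrees of freedom = 3 − 1 = 2; critical value at α = 0.1 is 4.605.
Since 0.053 < 4.605, we fail to reject the null hypothesis — the data are consistent with the 12:3:1 ratio.

0.053; consistent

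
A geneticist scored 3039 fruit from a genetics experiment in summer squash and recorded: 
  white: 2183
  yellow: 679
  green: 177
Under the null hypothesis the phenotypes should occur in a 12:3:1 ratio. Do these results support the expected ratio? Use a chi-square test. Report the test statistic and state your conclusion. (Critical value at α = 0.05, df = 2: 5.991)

25.868; not consistent

Total ratio parts = 16. Expected numbers out of 3039:
  white: 3039 × 12/16 = 2279.25
  yellow: 3039 × 3/16 = 569.8125
  green: 3039 × 1/16 = 189.9375
χ² = Σ (O − E)² / E
  white: (2183 − 2279.25)² / 2279.25 = 4.0645
  yellow: (679 − 569.8125)² / 569.8125 = 20.9225
  green: (177 − 189.9375)² / 189.9375 = 0.8812
χ² = 4.0645 + 20.9225 + 0.8812 = 25.8682 ≈ 25.868
Degrees of freedom = 3 − 1 = 2; critical value at α = 0.05 is 5.991.
Since 25.868 > 5.991, we reject the null hypothesis — the data do not fit the 12:3:1 ratio.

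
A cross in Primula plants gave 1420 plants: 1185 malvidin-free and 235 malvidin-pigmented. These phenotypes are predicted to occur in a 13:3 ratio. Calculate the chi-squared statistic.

The 13:3 ratio has 16 parts, so with N = 1420 the expected counts are:
  malvidin-free: 1420 × 13/16 = 1153.75
  malvidin-pigmented: 1420 × 3/16 = 266.25
χ² = Σ (O − E)² / E
  malvidin-free: (1185 − 1153.75)² / 1153.75 = 0.8464
  malvidin-pigmented: (235 − 266.25)² / 266.25 = 3.6678
χ² = 0.8464 + 3.6678 = 4.5142 ≈ 4.514

4.514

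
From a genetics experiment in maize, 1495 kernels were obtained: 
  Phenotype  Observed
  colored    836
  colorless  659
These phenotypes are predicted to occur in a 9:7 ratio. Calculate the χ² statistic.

Total ratio parts = 16. Expected numbers out of 1495:
  colored: 1495 × 9/16 = 840.9375
  colorless: 1495 × 7/16 = 654.0625
χ² = Σ (O − E)² / E
  colored: (836 − 840.9375)² / 840.9375 = 0.0290
  colorless: (659 − 654.0625)² / 654.0625 = 0.0373
χ² = 0.0290 + 0.0373 = 0.0663 ≈ 0.066

0.066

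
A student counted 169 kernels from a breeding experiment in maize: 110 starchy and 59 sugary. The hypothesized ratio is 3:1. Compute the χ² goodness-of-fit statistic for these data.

8.854

Under the 3:1 hypothesis (Σ ratio = 4, N = 169):
  starchy: 169 × 3/4 = 126.75
  sugary: 169 × 1/4 = 42.25
χ² = Σ (O − E)² / E
  starchy: (110 − 126.75)² / 126.75 = 2.2135
  sugary: (59 − 42.25)² / 42.25 = 6.6405
χ² = 2.2135 + 6.6405 = 8.854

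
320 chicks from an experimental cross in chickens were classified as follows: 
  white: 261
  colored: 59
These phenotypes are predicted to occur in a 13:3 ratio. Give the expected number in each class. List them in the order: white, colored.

Under the 13:3 hypothesis (Σ ratio = 16, N = 320):
  white: 320 × 13/16 = 260
  colored: 320 × 3/16 = 60

260, 60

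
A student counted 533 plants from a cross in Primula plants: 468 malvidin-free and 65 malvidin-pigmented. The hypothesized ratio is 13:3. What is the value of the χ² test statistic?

Under the 13:3 hypothesis (Σ ratio = 16, N = 533):
  malvidin-free: 533 × 13/16 = 433.0625
  malvidin-pigmented: 533 × 3/16 = 99.9375
χ² = Σ (O − E)² / E
  malvidin-free: (468 − 433.0625)² / 433.0625 = 2.8186
  malvidin-pigmented: (65 − 99.9375)² / 99.9375 = 12.2139
χ² = 2.8186 + 12.2139 = 15.0325 ≈ 15.033

15.033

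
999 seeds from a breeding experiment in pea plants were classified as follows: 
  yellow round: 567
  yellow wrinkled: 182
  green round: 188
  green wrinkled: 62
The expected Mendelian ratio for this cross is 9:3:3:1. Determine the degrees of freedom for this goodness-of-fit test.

A goodness-of-fit test with 4 phenotype classes has df = 4 − 1 = 3.

3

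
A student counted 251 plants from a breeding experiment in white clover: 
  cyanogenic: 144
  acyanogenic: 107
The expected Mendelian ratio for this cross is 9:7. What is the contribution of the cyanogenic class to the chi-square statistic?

Expected counts for N = 251 under a 9:7 ratio (total parts = 16):
  cyanogenic: 251 × 9/16 = 141.1875
  acyanogenic: 251 × 7/16 = 109.8125
Contribution of cyanogenic: (144 − 141.1875)² / 141.1875 = 0.0560

0.056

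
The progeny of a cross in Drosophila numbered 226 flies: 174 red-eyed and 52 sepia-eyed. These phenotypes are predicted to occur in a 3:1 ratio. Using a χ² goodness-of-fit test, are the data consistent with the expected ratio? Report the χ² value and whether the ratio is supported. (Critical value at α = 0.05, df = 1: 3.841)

Under the 3:1 hypothesis (Σ ratio = 4, N = 226):
  red-eyed: 226 × 3/4 = 169.5
  sepia-eyed: 226 × 1/4 = 56.5
χ² = Σ (O − E)² / E
  red-eyed: (174 − 169.5)² / 169.5 = 0.1195
  sepia-eyed: (52 − 56.5)² / 56.5 = 0.3584
χ² = 0.1195 + 0.3584 = 0.4779 ≈ 0.478
Degrees of freedom = 2 − 1 = 1; critical value at α = 0.05 is 3.841.
Since 0.478 < 3.841, we fail to reject the null hypothesis — the data are consistent with the 3:1 ratio.

0.478; consistent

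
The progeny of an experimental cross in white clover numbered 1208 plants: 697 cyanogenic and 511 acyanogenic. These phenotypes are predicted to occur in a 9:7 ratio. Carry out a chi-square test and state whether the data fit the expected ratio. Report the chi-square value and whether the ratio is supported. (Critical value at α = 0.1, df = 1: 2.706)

Under the 9:7 hypothesis (Σ ratio = 16, N = 1208):
  cyanogenic: 1208 × 9/16 = 679.5
  acyanogenic: 1208 × 7/16 = 528.5
χ² = Σ (O − E)² / E
  cyanogenic: (697 − 679.5)² / 679.5 = 0.4507
  acyanogenic: (511 − 528.5)² / 528.5 = 0.5795
χ² = 0.4507 + 0.5795 = 1.0302 ≈ 1.030
Degrees of freedom = 2 − 1 = 1; critical value at α = 0.1 is 2.706.
Since 1.030 < 2.706, we fail to reject the null hypothesis — the data are consistent with the 9:7 ratio.

1.030; consistent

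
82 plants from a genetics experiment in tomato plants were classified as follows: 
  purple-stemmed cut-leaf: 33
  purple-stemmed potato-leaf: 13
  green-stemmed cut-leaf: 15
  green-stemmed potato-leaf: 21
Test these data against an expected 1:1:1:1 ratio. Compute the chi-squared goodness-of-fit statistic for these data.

Under the 1:1:1:1 hypothesis (Σ ratio = 4, N = 82):
  purple-stemmed cut-leaf: 82 × 1/4 = 20.5
  purple-stemmed potato-leaf: 82 × 1/4 = 20.5
  green-stemmed cut-leaf: 82 × 1/4 = 20.5
  green-stemmed potato-leaf: 82 × 1/4 = 20.5
χ² = Σ (O − E)² / E
  purple-stemmed cut-leaf: (33 − 20.5)² / 20.5 = 7.6220
  purple-stemmed potato-leaf: (13 − 20.5)² / 20.5 = 2.7439
  green-stemmed cut-leaf: (15 − 20.5)² / 20.5 = 1.4756
  green-stemmed potato-leaf: (21 − 20.5)² / 20.5 = 0.0122
χ² = 7.6220 + 2.7439 + 1.4756 + 0.0122 = 11.8537 ≈ 11.854

11.854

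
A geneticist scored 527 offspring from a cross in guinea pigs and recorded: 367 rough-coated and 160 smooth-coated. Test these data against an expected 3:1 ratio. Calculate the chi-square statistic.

Total ratio parts = 4. Expected numbers out of 527:
  rough-coated: 527 × 3/4 = 395.25
  smooth-coated: 527 × 1/4 = 131.75
χ² = Σ (O − E)² / E
  rough-coated: (367 − 395.25)² / 395.25 = 2.0191
  smooth-coated: (160 − 131.75)² / 131.75 = 6.0574
χ² = 2.0191 + 6.0574 = 8.0765 ≈ 8.077

8.077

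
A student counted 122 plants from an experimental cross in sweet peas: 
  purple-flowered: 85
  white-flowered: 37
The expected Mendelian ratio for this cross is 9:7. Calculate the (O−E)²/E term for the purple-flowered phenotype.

The 9:7 ratio has 16 parts, so with N = 122 the expected counts are:
  purple-flowered: 122 × 9/16 = 68.625
  white-flowered: 122 × 7/16 = 53.375
Contribution of purple-flowered: (85 − 68.625)² / 68.625 = 3.9073

3.907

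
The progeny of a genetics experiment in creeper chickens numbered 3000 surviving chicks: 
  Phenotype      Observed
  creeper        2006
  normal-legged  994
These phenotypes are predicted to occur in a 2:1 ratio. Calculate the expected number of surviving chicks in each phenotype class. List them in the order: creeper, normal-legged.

2000, 1000

Expected counts for N = 3000 under a 2:1 ratio (total parts = 3):
  creeper: 3000 × 2/3 = 2000
  normal-legged: 3000 × 1/3 = 1000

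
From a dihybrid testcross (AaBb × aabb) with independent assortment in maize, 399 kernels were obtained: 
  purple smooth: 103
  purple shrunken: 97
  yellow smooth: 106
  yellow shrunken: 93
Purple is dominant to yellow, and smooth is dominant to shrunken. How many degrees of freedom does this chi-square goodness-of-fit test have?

A dihybrid testcross with independent assortment gives a 1:1:1:1 ratio.
A goodness-of-fit test with 4 phenotype classes has df = 4 − 1 = 3.

3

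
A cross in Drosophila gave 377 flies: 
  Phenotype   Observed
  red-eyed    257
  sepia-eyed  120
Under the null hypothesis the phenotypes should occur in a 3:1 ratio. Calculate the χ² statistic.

9.380

Expected counts for N = 377 under a 3:1 ratio (total parts = 4):
  red-eyed: 377 × 3/4 = 282.75
  sepia-eyed: 377 × 1/4 = 94.25
χ² = Σ (O − E)² / E
  red-eyed: (257 − 282.75)² / 282.75 = 2.3450
  sepia-eyed: (120 − 94.25)² / 94.25 = 7.0351
χ² = 2.3450 + 7.0351 = 9.3801 ≈ 9.380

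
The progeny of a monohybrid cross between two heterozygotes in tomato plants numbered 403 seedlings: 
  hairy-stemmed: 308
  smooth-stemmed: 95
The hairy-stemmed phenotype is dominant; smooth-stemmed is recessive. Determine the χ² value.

0.438

For a monohybrid cross between heterozygotes with complete dominance, the expected phenotypic ratio is 3:1.
Under the 3:1 hypothesis (Σ ratio = 4, N = 403):
  hairy-stemmed: 403 × 3/4 = 302.25
  smooth-stemmed: 403 × 1/4 = 100.75
χ² = Σ (O − E)² / E
  hairy-stemmed: (308 − 302.25)² / 302.25 = 0.1094
  smooth-stemmed: (95 − 100.75)² / 100.75 = 0.3282
χ² = 0.1094 + 0.3282 = 0.4376 ≈ 0.438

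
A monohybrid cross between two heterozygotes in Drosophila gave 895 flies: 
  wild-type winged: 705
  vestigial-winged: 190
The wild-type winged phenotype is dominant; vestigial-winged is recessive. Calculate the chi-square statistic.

6.788

For a monohybrid cross between heterozygotes with complete dominance, the expected phenotypic ratio is 3:1.
The 3:1 ratio has 4 parts, so with N = 895 the expected counts are:
  wild-type winged: 895 × 3/4 = 671.25
  vestigial-winged: 895 × 1/4 = 223.75
χ² = Σ (O − E)² / E
  wild-type winged: (705 − 671.25)² / 671.25 = 1.6969
  vestigial-winged: (190 − 223.75)² / 223.75 = 5.0908
χ² = 1.6969 + 5.0908 = 6.7877 ≈ 6.788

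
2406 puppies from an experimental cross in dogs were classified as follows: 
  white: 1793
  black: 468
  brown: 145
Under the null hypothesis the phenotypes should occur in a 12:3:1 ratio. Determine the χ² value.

0.897

Under the 12:3:1 hypothesis (Σ ratio = 16, N = 2406):
  white: 2406 × 12/16 = 1804.5
  black: 2406 × 3/16 = 451.125
  brown: 2406 × 1/16 = 150.375
χ² = Σ (O − E)² / E
  white: (1793 − 1804.5)² / 1804.5 = 0.0733
  black: (468 − 451.125)² / 451.125 = 0.6312
  brown: (145 − 150.375)² / 150.375 = 0.1921
χ² = 0.0733 + 0.6312 + 0.1921 = 0.8966 ≈ 0.897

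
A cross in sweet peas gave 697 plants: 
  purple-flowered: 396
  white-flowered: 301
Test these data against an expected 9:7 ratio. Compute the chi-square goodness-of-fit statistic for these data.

0.090

Expected counts for N = 697 under a 9:7 ratio (total parts = 16):
  purple-flowered: 697 × 9/16 = 392.0625
  white-flowered: 697 × 7/16 = 304.9375
χ² = Σ (O − E)² / E
  purple-flowered: (396 − 392.0625)² / 392.0625 = 0.0395
  white-flowered: (301 − 304.9375)² / 304.9375 = 0.0508
χ² = 0.0395 + 0.0508 = 0.0903 ≈ 0.090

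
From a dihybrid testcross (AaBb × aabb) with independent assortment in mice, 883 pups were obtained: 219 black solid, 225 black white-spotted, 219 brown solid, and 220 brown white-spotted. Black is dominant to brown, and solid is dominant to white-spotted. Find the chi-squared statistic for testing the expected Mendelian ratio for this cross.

A dihybrid testcross with independent assortment gives a 1:1:1:1 ratio.
Expected counts for N = 883 under a 1:1:1:1 ratio (total parts = 4):
  black solid: 883 × 1/4 = 220.75
  black white-spotted: 883 × 1/4 = 220.75
  brown solid: 883 × 1/4 = 220.75
  brown white-spotted: 883 × 1/4 = 220.75
χ² = Σ (O − E)² / E
  black solid: (219 − 220.75)² / 220.75 = 0.0139
  black white-spotted: (225 − 220.75)² / 220.75 = 0.0818
  brown solid: (219 − 220.75)² / 220.75 = 0.0139
  brown white-spotted: (220 − 220.75)² / 220.75 = 0.0025
χ² = 0.0139 + 0.0818 + 0.0139 + 0.0025 = 0.1121 ≈ 0.112

0.112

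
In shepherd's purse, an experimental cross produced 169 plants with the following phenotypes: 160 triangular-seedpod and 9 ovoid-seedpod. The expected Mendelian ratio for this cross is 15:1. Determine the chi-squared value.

0.247

Under the 15:1 hypothesis (Σ ratio = 16, N = 169):
  triangular-seedpod: 169 × 15/16 = 158.4375
  ovoid-seedpod: 169 × 1/16 = 10.5625
χ² = Σ (O − E)² / E
  triangular-seedpod: (160 − 158.4375)² / 158.4375 = 0.0154
  ovoid-seedpod: (9 − 10.5625)² / 10.5625 = 0.2311
χ² = 0.0154 + 0.2311 = 0.2465 ≈ 0.247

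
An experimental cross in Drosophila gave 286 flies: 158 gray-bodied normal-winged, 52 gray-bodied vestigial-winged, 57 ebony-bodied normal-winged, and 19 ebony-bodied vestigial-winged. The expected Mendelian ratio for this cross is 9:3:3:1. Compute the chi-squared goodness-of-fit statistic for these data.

Expected counts for N = 286 under a 9:3:3:1 ratio (total parts = 16):
  gray-bodied normal-winged: 286 × 9/16 = 160.875
  gray-bodied vestigial-winged: 286 × 3/16 = 53.625
  ebony-bodied normal-winged: 286 × 3/16 = 53.625
  ebony-bodied vestigial-winged: 286 × 1/16 = 17.875
χ² = Σ (O − E)² / E
  gray-bodied normal-winged: (158 − 160.875)² / 160.875 = 0.0514
  gray-bodied vestigial-winged: (52 − 53.625)² / 53.625 = 0.0492
  ebony-bodied normal-winged: (57 − 53.625)² / 53.625 = 0.2124
  ebony-bodied vestigial-winged: (19 − 17.875)² / 17.875 = 0.0708
χ² = 0.0514 + 0.0492 + 0.2124 + 0.0708 = 0.3838 ≈ 0.384

0.384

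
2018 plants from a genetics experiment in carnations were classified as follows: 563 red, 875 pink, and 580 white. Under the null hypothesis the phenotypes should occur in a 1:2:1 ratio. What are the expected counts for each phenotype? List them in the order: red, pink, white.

Under the 1:2:1 hypothesis (Σ ratio = 4, N = 2018):
  red: 2018 × 1/4 = 504.5
  pink: 2018 × 2/4 = 1009
  white: 2018 × 1/4 = 504.5

504.5, 1009, 504.5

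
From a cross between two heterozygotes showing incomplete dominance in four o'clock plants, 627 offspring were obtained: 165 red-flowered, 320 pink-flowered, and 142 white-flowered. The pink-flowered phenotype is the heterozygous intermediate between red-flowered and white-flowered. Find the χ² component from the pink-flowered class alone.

With incomplete dominance, a heterozygote × heterozygote cross gives a 1:2:1 phenotypic ratio.
The 1:2:1 ratio has 4 parts, so with N = 627 the expected counts are:
  red-flowered: 627 × 1/4 = 156.75
  pink-flowered: 627 × 2/4 = 313.5
  white-flowered: 627 × 1/4 = 156.75
Contribution of pink-flowered: (320 − 313.5)² / 313.5 = 0.1348

0.135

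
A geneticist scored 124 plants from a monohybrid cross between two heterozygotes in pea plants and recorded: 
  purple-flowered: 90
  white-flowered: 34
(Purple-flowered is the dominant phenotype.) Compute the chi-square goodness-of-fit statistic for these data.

For a monohybrid cross between heterozygotes with complete dominance, the expected phenotypic ratio is 3:1.
Under the 3:1 hypothesis (Σ ratio = 4, N = 124):
  purple-flowered: 124 × 3/4 = 93
  white-flowered: 124 × 1/4 = 31
χ² = Σ (O − E)² / E
  purple-flowered: (90 − 93)² / 93 = 0.0968
  white-flowered: (34 − 31)² / 31 = 0.2903
χ² = 0.0968 + 0.2903 = 0.3871 ≈ 0.387

0.387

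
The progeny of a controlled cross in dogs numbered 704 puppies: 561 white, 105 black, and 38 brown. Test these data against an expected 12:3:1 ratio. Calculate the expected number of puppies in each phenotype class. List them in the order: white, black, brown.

528, 132, 44

Total ratio parts = 16. Expected numbers out of 704:
  white: 704 × 12/16 = 528
  black: 704 × 3/16 = 132
  brown: 704 × 1/16 = 44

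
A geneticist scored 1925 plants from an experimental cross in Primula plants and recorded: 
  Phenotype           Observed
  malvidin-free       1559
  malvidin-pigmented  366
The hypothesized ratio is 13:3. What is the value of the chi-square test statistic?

0.087

Expected counts for N = 1925 under a 13:3 ratio (total parts = 16):
  malvidin-free: 1925 × 13/16 = 1564.0625
  malvidin-pigmented: 1925 × 3/16 = 360.9375
χ² = Σ (O − E)² / E
  malvidin-free: (1559 − 1564.0625)² / 1564.0625 = 0.0164
  malvidin-pigmented: (366 − 360.9375)² / 360.9375 = 0.0710
χ² = 0.0164 + 0.0710 = 0.0874 ≈ 0.087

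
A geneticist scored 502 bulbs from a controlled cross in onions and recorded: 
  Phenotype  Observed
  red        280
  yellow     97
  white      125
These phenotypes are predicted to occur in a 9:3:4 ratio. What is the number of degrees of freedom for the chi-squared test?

2

A goodness-of-fit test with 3 phenotype classes has df = 3 − 1 = 2.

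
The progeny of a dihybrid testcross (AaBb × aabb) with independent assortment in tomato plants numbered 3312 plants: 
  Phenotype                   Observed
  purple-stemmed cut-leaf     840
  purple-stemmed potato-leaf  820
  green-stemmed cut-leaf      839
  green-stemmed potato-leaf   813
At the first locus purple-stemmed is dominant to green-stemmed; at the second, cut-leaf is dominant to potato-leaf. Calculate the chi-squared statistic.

A dihybrid testcross with independent assortment gives a 1:1:1:1 ratio.
Total ratio parts = 4. Expected numbers out of 3312:
  purple-stemmed cut-leaf: 3312 × 1/4 = 828
  purple-stemmed potato-leaf: 3312 × 1/4 = 828
  green-stemmed cut-leaf: 3312 × 1/4 = 828
  green-stemmed potato-leaf: 3312 × 1/4 = 828
χ² = Σ (O − E)² / E
  purple-stemmed cut-leaf: (840 − 828)² / 828 = 0.1739
  purple-stemmed potato-leaf: (820 − 828)² / 828 = 0.0773
  green-stemmed cut-leaf: (839 − 828)² / 828 = 0.1461
  green-stemmed potato-leaf: (813 − 828)² / 828 = 0.2717
χ² = 0.1739 + 0.0773 + 0.1461 + 0.2717 = 0.669

0.669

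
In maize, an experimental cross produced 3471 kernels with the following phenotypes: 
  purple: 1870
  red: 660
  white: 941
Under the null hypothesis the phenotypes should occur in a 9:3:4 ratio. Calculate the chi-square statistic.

Under the 9:3:4 hypothesis (Σ ratio = 16, N = 3471):
  purple: 3471 × 9/16 = 1952.4375
  red: 3471 × 3/16 = 650.8125
  white: 3471 × 4/16 = 867.75
χ² = Σ (O − E)² / E
  purple: (1870 − 1952.4375)² / 1952.4375 = 3.4807
  red: (660 − 650.8125)² / 650.8125 = 0.1297
  white: (941 − 867.75)² / 867.75 = 6.1833
χ² = 3.4807 + 0.1297 + 6.1833 = 9.7937 ≈ 9.794

9.794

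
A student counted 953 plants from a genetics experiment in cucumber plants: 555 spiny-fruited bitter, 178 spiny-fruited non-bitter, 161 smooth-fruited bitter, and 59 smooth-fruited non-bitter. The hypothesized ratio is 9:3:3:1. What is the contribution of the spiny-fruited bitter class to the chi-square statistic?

0.669

Total ratio parts = 16. Expected numbers out of 953:
  spiny-fruited bitter: 953 × 9/16 = 536.0625
  spiny-fruited non-bitter: 953 × 3/16 = 178.6875
  smooth-fruited bitter: 953 × 3/16 = 178.6875
  smooth-fruited non-bitter: 953 × 1/16 = 59.5625
Contribution of spiny-fruited bitter: (555 − 536.0625)² / 536.0625 = 0.6690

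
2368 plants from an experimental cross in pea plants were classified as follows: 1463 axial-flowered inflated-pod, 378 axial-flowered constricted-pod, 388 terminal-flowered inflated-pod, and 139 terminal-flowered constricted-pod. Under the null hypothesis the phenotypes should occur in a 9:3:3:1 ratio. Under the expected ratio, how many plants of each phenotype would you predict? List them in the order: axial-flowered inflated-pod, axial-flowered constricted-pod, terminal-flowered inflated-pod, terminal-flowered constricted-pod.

1332, 444, 444, 148

The 9:3:3:1 ratio has 16 parts, so with N = 2368 the expected counts are:
  axial-flowered inflated-pod: 2368 × 9/16 = 1332
  axial-flowered constricted-pod: 2368 × 3/16 = 444
  terminal-flowered inflated-pod: 2368 × 3/16 = 444
  terminal-flowered constricted-pod: 2368 × 1/16 = 148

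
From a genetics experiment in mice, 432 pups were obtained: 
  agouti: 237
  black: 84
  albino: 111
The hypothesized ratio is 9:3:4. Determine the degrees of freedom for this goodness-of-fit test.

2

A goodness-of-fit test with 3 phenotype classes has df = 3 − 1 = 2.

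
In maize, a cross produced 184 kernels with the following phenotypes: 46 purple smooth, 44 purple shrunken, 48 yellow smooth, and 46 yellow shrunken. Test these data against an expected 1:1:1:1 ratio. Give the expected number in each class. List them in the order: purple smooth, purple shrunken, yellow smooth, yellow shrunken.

46, 46, 46, 46

Expected counts for N = 184 under a 1:1:1:1 ratio (total parts = 4):
  purple smooth: 184 × 1/4 = 46
  purple shrunken: 184 × 1/4 = 46
  yellow smooth: 184 × 1/4 = 46
  yellow shrunken: 184 × 1/4 = 46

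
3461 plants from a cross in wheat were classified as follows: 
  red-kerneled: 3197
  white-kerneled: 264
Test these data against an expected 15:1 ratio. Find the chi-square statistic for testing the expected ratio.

11.214

Under the 15:1 hypothesis (Σ ratio = 16, N = 3461):
  red-kerneled: 3461 × 15/16 = 3244.6875
  white-kerneled: 3461 × 1/16 = 216.3125
χ² = Σ (O − E)² / E
  red-kerneled: (3197 − 3244.6875)² / 3244.6875 = 0.7009
  white-kerneled: (264 − 216.3125)² / 216.3125 = 10.5130
χ² = 0.7009 + 10.5130 = 11.2139 ≈ 11.214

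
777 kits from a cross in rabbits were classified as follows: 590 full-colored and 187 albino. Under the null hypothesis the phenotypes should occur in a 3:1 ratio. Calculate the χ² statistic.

Total ratio parts = 4. Expected numbers out of 777:
  full-colored: 777 × 3/4 = 582.75
  albino: 777 × 1/4 = 194.25
χ² = Σ (O − E)² / E
  full-colored: (590 − 582.75)² / 582.75 = 0.0902
  albino: (187 − 194.25)² / 194.25 = 0.2706
χ² = 0.0902 + 0.2706 = 0.3608 ≈ 0.361

0.361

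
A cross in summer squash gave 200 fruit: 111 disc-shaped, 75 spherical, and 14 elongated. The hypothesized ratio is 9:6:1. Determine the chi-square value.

Expected counts for N = 200 under a 9:6:1 ratio (total parts = 16):
  disc-shaped: 200 × 9/16 = 112.5
  spherical: 200 × 6/16 = 75
  elongated: 200 × 1/16 = 12.5
χ² = Σ (O − E)² / E
  disc-shaped: (111 − 112.5)² / 112.5 = 0.0200
  spherical: (75 − 75)² / 75 = 0.0000
  elongated: (14 − 12.5)² / 12.5 = 0.1800
χ² = 0.0200 + 0.0000 + 0.1800 = 0.200

0.200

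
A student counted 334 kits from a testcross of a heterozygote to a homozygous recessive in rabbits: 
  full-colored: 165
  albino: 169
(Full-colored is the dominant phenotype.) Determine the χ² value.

0.048

A testcross of a heterozygote (Aa × aa) gives a 1:1 phenotypic ratio.
The 1:1 ratio has 2 parts, so with N = 334 the expected counts are:
  full-colored: 334 × 1/2 = 167
  albino: 334 × 1/2 = 167
χ² = Σ (O − E)² / E
  full-colored: (165 − 167)² / 167 = 0.0240
  albino: (169 − 167)² / 167 = 0.0240
χ² = 0.0240 + 0.0240 = 0.048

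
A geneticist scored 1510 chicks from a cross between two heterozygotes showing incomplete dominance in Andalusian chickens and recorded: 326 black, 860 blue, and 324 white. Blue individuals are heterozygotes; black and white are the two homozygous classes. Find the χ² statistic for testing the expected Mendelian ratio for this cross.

29.211

With incomplete dominance, a heterozygote × heterozygote cross gives a 1:2:1 phenotypic ratio.
The 1:2:1 ratio has 4 parts, so with N = 1510 the expected counts are:
  black: 1510 × 1/4 = 377.5
  blue: 1510 × 2/4 = 755
  white: 1510 × 1/4 = 377.5
χ² = Σ (O − E)² / E
  black: (326 − 377.5)² / 377.5 = 7.0258
  blue: (860 − 755)² / 755 = 14.6026
  white: (324 − 377.5)² / 377.5 = 7.5821
χ² = 7.0258 + 14.6026 + 7.5821 = 29.2105 ≈ 29.211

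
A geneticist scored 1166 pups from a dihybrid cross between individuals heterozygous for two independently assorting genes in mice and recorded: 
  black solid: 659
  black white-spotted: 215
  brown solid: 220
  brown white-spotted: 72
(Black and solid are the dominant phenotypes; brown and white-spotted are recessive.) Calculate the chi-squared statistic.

0.094

A dihybrid F₂ with independent assortment and complete dominance at both loci gives a 9:3:3:1 phenotypic ratio.
The 9:3:3:1 ratio has 16 parts, so with N = 1166 the expected counts are:
  black solid: 1166 × 9/16 = 655.875
  black white-spotted: 1166 × 3/16 = 218.625
  brown solid: 1166 × 3/16 = 218.625
  brown white-spotted: 1166 × 1/16 = 72.875
χ² = Σ (O − E)² / E
  black solid: (659 − 655.875)² / 655.875 = 0.0149
  black white-spotted: (215 − 218.625)² / 218.625 = 0.0601
  brown solid: (220 − 218.625)² / 218.625 = 0.0086
  brown white-spotted: (72 − 72.875)² / 72.875 = 0.0105
χ² = 0.0149 + 0.0601 + 0.0086 + 0.0105 = 0.0941 ≈ 0.094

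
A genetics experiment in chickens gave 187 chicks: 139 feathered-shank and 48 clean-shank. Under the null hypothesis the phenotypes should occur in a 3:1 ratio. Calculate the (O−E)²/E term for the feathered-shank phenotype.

Total ratio parts = 4. Expected numbers out of 187:
  feathered-shank: 187 × 3/4 = 140.25
  clean-shank: 187 × 1/4 = 46.75
Contribution of feathered-shank: (139 − 140.25)² / 140.25 = 0.0111

0.011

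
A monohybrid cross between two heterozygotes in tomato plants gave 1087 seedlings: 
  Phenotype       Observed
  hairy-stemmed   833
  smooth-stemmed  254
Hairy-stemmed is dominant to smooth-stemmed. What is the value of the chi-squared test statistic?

1.546

For a monohybrid cross between heterozygotes with complete dominance, the expected phenotypic ratio is 3:1.
Expected counts for N = 1087 under a 3:1 ratio (total parts = 4):
  hairy-stemmed: 1087 × 3/4 = 815.25
  smooth-stemmed: 1087 × 1/4 = 271.75
χ² = Σ (O − E)² / E
  hairy-stemmed: (833 − 815.25)² / 815.25 = 0.3865
  smooth-stemmed: (254 − 271.75)² / 271.75 = 1.1594
χ² = 0.3865 + 1.1594 = 1.5459 ≈ 1.546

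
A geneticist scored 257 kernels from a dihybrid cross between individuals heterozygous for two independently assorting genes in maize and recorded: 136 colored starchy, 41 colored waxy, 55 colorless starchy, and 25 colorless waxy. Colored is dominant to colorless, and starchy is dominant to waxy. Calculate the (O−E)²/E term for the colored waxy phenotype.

A dihybrid F₂ with independent assortment and complete dominance at both loci gives a 9:3:3:1 phenotypic ratio.
Total ratio parts = 16. Expected numbers out of 257:
  colored starchy: 257 × 9/16 = 144.5625
  colored waxy: 257 × 3/16 = 48.1875
  colorless starchy: 257 × 3/16 = 48.1875
  colorless waxy: 257 × 1/16 = 16.0625
Contribution of colored waxy: (41 − 48.1875)² / 48.1875 = 1.0721

1.072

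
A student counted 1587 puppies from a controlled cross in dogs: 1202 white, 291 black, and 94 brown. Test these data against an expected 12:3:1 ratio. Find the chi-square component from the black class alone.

The 12:3:1 ratio has 16 parts, so with N = 1587 the expected counts are:
  white: 1587 × 12/16 = 1190.25
  black: 1587 × 3/16 = 297.5625
  brown: 1587 × 1/16 = 99.1875
Contribution of black: (291 − 297.5625)² / 297.5625 = 0.1447

0.145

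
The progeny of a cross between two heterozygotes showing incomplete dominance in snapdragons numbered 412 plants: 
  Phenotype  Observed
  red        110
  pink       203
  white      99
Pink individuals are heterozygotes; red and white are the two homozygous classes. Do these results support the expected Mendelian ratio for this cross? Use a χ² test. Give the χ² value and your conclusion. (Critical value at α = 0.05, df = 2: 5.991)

With incomplete dominance, a heterozygote × heterozygote cross gives a 1:2:1 phenotypic ratio.
Under the 1:2:1 hypothesis (Σ ratio = 4, N = 412):
  red: 412 × 1/4 = 103
  pink: 412 × 2/4 = 206
  white: 412 × 1/4 = 103
χ² = Σ (O − E)² / E
  red: (110 − 103)² / 103 = 0.4757
  pink: (203 − 206)² / 206 = 0.0437
  white: (99 − 103)² / 103 = 0.1553
χ² = 0.4757 + 0.0437 + 0.1553 = 0.6747 ≈ 0.675
Degrees of freedom = 3 − 1 = 2; critical value at α = 0.05 is 5.991.
Since 0.675 < 5.991, we fail to reject the null hypothesis — the data are consistent with the 1:2:1 ratio.

0.675; consistent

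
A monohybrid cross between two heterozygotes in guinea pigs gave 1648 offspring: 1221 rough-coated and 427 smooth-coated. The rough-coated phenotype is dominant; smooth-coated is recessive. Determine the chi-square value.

For a monohybrid cross between heterozygotes with complete dominance, the expected phenotypic ratio is 3:1.
Under the 3:1 hypothesis (Σ ratio = 4, N = 1648):
  rough-coated: 1648 × 3/4 = 1236
  smooth-coated: 1648 × 1/4 = 412
χ² = Σ (O − E)² / E
  rough-coated: (1221 − 1236)² / 1236 = 0.1820
  smooth-coated: (427 − 412)² / 412 = 0.5461
χ² = 0.1820 + 0.5461 = 0.7281 ≈ 0.728

0.728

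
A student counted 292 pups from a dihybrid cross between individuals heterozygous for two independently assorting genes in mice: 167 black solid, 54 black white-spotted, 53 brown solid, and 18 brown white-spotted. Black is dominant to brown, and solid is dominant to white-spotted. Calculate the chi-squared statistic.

A dihybrid F₂ with independent assortment and complete dominance at both loci gives a 9:3:3:1 phenotypic ratio.
The 9:3:3:1 ratio has 16 parts, so with N = 292 the expected counts are:
  black solid: 292 × 9/16 = 164.25
  black white-spotted: 292 × 3/16 = 54.75
  brown solid: 292 × 3/16 = 54.75
  brown white-spotted: 292 × 1/16 = 18.25
χ² = Σ (O − E)² / E
  black solid: (167 − 164.25)² / 164.25 = 0.0460
  black white-spotted: (54 − 54.75)² / 54.75 = 0.0103
  brown solid: (53 − 54.75)² / 54.75 = 0.0559
  brown white-spotted: (18 − 18.25)² / 18.25 = 0.0034
χ² = 0.0460 + 0.0103 + 0.0559 + 0.0034 = 0.1156 ≈ 0.116

0.116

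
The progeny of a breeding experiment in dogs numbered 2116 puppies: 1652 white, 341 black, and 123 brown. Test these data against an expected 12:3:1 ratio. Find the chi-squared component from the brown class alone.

0.647

The 12:3:1 ratio has 16 parts, so with N = 2116 the expected counts are:
  white: 2116 × 12/16 = 1587
  black: 2116 × 3/16 = 396.75
  brown: 2116 × 1/16 = 132.25
Contribution of brown: (123 − 132.25)² / 132.25 = 0.6470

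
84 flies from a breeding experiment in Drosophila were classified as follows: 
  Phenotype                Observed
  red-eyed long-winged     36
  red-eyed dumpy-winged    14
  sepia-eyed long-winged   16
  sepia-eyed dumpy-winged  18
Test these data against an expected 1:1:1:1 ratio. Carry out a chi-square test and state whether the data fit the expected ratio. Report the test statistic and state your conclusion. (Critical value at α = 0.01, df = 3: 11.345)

14.667; not consistent

Under the 1:1:1:1 hypothesis (Σ ratio = 4, N = 84):
  red-eyed long-winged: 84 × 1/4 = 21
  red-eyed dumpy-winged: 84 × 1/4 = 21
  sepia-eyed long-winged: 84 × 1/4 = 21
  sepia-eyed dumpy-winged: 84 × 1/4 = 21
χ² = Σ (O − E)² / E
  red-eyed long-winged: (36 − 21)² / 21 = 10.7143
  red-eyed dumpy-winged: (14 − 21)² / 21 = 2.3333
  sepia-eyed long-winged: (16 − 21)² / 21 = 1.1905
  sepia-eyed dumpy-winged: (18 − 21)² / 21 = 0.4286
χ² = 10.7143 + 2.3333 + 1.1905 + 0.4286 = 14.6667 ≈ 14.667
Degrees of freedom = 4 − 1 = 3; critical value at α = 0.01 is 11.345.
Since 14.667 > 11.345, we reject the null hypothesis — the data do not fit the 1:1:1:1 ratio.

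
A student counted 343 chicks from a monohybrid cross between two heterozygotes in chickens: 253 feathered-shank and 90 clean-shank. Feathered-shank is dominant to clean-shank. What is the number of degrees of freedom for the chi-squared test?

1

For a monohybrid cross between heterozygotes with complete dominance, the expected phenotypic ratio is 3:1.
A goodness-of-fit test with 2 phenotype classes has df = 2 − 1 = 1.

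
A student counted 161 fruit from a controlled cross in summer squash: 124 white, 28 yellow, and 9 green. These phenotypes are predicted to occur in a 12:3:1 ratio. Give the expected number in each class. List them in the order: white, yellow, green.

Expected counts for N = 161 under a 12:3:1 ratio (total parts = 16):
  white: 161 × 12/16 = 120.75
  yellow: 161 × 3/16 = 30.1875
  green: 161 × 1/16 = 10.0625

120.75, 30.1875, 10.0625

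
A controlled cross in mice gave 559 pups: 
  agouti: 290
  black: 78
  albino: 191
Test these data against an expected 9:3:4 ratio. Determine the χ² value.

Expected counts for N = 559 under a 9:3:4 ratio (total parts = 16):
  agouti: 559 × 9/16 = 314.4375
  black: 559 × 3/16 = 104.8125
  albino: 559 × 4/16 = 139.75
χ² = Σ (O − E)² / E
  agouti: (290 − 314.4375)² / 314.4375 = 1.8992
  black: (78 − 104.8125)² / 104.8125 = 6.8590
  albino: (191 − 139.75)² / 139.75 = 18.7947
χ² = 1.8992 + 6.8590 + 18.7947 = 27.5529 ≈ 27.553

27.553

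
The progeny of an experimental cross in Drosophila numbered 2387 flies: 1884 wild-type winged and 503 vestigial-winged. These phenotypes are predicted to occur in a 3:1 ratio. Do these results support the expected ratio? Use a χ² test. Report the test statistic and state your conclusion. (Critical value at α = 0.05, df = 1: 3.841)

Total ratio parts = 4. Expected numbers out of 2387:
  wild-type winged: 2387 × 3/4 = 1790.25
  vestigial-winged: 2387 × 1/4 = 596.75
χ² = Σ (O − E)² / E
  wild-type winged: (1884 − 1790.25)² / 1790.25 = 4.9094
  vestigial-winged: (503 − 596.75)² / 596.75 = 14.7282
χ² = 4.9094 + 14.7282 = 19.6376 ≈ 19.638
Degrees of freedom = 2 − 1 = 1; critical value at α = 0.05 is 3.841.
Since 19.638 > 3.841, we reject the null hypothesis — the data do not fit the 3:1 ratio.

19.638; not consistent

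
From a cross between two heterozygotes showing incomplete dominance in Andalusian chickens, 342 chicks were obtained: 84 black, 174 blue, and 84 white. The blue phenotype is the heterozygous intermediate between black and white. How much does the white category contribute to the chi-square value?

With incomplete dominance, a heterozygote × heterozygote cross gives a 1:2:1 phenotypic ratio.
Under the 1:2:1 hypothesis (Σ ratio = 4, N = 342):
  black: 342 × 1/4 = 85.5
  blue: 342 × 2/4 = 171
  white: 342 × 1/4 = 85.5
Contribution of white: (84 − 85.5)² / 85.5 = 0.0263

0.026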